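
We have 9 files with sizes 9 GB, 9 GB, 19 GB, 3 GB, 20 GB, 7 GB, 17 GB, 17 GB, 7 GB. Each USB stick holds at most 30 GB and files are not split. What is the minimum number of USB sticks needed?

4

Total = 20 + 19 + 17 + 17 + 9 + 9 + 7 + 7 + 3 = 108 GB.
Lower bound: ⌈108/30⌉ = 4 USB sticks.
A packing using 4 USB sticks:
  USB stick 1: 20 + 9 = 29
  USB stick 2: 19 + 9 = 28
  USB stick 3: 17 + 7 + 3 = 27
  USB stick 4: 17 + 7 = 24
This matches the lower bound, so 4 is optimal.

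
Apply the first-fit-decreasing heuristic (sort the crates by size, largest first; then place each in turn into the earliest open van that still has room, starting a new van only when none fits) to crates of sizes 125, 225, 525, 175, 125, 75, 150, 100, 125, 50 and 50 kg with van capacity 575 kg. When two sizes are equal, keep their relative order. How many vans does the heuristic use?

Sorted descending: 525, 225, 175, 150, 125, 125, 125, 100, 75, 50, 50.
  525 → van 1 (new)  [load 525/575]
  225 → van 2 (new)  [load 225/575]
  175 → van 2  [load 400/575]
  150 → van 2  [load 550/575]
  125 → van 3 (new)  [load 125/575]
  125 → van 3  [load 250/575]
  125 → van 3  [load 375/575]
  100 → van 3  [load 475/575]
  75 → van 3  [load 550/575]
  50 → van 1  [load 575/575]
  50 → van 4 (new)  [load 50/575]
4 vans opened.

4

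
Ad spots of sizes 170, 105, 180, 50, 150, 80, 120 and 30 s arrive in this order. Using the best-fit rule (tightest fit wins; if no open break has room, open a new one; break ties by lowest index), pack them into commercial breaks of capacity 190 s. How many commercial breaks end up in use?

6

  170 → break 1 (new)  [load 170/190]
  105 → break 2 (new)  [load 105/190]
  180 → break 3 (new)  [load 180/190]
  50 → break 2  [load 155/190]
  150 → break 4 (new)  [load 150/190]
  80 → break 5 (new)  [load 80/190]
  120 → break 6 (new)  [load 120/190]
  30 → break 2  [load 185/190]
6 commercial breaks opened.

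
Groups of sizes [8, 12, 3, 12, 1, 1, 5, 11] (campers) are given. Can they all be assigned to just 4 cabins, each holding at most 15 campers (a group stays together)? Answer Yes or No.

A valid assignment using 4 cabins:
  cabin 1: 12 + 3 = 15
  cabin 2: 12 + 1 + 1 = 14
  cabin 3: 11 = 11
  cabin 4: 8 + 5 = 13
Every load is within 15 campers, so 4 cabins suffice.

Yes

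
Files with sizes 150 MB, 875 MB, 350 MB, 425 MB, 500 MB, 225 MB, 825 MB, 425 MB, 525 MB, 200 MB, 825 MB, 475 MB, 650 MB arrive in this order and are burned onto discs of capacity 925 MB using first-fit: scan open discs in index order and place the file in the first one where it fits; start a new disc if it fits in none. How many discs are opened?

  150 → disc 1 (new)  [load 150/925]
  875 → disc 2 (new)  [load 875/925]
  350 → disc 1  [load 500/925]
  425 → disc 1  [load 925/925]
  500 → disc 3 (new)  [load 500/925]
  225 → disc 3  [load 725/925]
  825 → disc 4 (new)  [load 825/925]
  425 → disc 5 (new)  [load 425/925]
  525 → disc 6 (new)  [load 525/925]
  200 → disc 3  [load 925/925]
  825 → disc 7 (new)  [load 825/925]
  475 → disc 5  [load 900/925]
  650 → disc 8 (new)  [load 650/925]
8 discs opened.

8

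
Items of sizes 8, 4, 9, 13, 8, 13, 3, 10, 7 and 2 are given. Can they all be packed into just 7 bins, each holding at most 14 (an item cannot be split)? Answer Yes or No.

Yes

A valid assignment using 7 bins:
  bin 1: 13 = 13
  bin 2: 13 = 13
  bin 3: 10 + 4 = 14
  bin 4: 9 + 3 + 2 = 14
  bin 5: 8 = 8
  bin 6: 8 = 8
  bin 7: 7 = 7
Every load is within 14, so 7 bins suffice.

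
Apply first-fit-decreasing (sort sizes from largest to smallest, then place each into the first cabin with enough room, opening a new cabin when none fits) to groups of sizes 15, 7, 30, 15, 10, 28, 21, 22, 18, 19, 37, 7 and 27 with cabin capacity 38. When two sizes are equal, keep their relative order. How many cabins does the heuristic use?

7

Sorted descending: 37, 30, 28, 27, 22, 21, 19, 18, 15, 15, 10, 7, 7.
  37 → cabin 1 (new)  [load 37/38]
  30 → cabin 2 (new)  [load 30/38]
  28 → cabin 3 (new)  [load 28/38]
  27 → cabin 4 (new)  [load 27/38]
  22 → cabin 5 (new)  [load 22/38]
  21 → cabin 6 (new)  [load 21/38]
  19 → cabin 7 (new)  [load 19/38]
  18 → cabin 7  [load 37/38]
  15 → cabin 5  [load 37/38]
  15 → cabin 6  [load 36/38]
  10 → cabin 3  [load 38/38]
  7 → cabin 2  [load 37/38]
  7 → cabin 4  [load 34/38]
7 cabins opened.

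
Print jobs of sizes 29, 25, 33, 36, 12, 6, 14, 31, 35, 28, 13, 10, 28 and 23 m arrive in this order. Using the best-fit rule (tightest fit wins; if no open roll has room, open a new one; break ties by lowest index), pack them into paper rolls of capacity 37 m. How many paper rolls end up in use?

10

  29 → roll 1 (new)  [load 29/37]
  25 → roll 2 (new)  [load 25/37]
  33 → roll 3 (new)  [load 33/37]
  36 → roll 4 (new)  [load 36/37]
  12 → roll 2  [load 37/37]
  6 → roll 1  [load 35/37]
  14 → roll 5 (new)  [load 14/37]
  31 → roll 6 (new)  [load 31/37]
  35 → roll 7 (new)  [load 35/37]
  28 → roll 8 (new)  [load 28/37]
  13 → roll 5  [load 27/37]
  10 → roll 5  [load 37/37]
  28 → roll 9 (new)  [load 28/37]
  23 → roll 10 (new)  [load 23/37]
10 paper rolls opened.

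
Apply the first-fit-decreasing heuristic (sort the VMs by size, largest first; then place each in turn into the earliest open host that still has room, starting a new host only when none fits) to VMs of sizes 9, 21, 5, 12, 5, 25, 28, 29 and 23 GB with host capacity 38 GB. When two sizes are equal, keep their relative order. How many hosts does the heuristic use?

5

Sorted descending: 29, 28, 25, 23, 21, 12, 9, 5, 5.
  29 → host 1 (new)  [load 29/38]
  28 → host 2 (new)  [load 28/38]
  25 → host 3 (new)  [load 25/38]
  23 → host 4 (new)  [load 23/38]
  21 → host 5 (new)  [load 21/38]
  12 → host 3  [load 37/38]
  9 → host 1  [load 38/38]
  5 → host 2  [load 33/38]
  5 → host 2  [load 38/38]
5 hosts opened.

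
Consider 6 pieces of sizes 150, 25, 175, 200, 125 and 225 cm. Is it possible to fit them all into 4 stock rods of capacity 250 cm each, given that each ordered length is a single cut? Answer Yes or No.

No

Total = 900 cm; ⌈900/250⌉ = 4.
The bound of 4 does not rule out 4, but exhaustive search shows no assignment into 4 stock rods of capacity 250 cm exists — the minimum is 5.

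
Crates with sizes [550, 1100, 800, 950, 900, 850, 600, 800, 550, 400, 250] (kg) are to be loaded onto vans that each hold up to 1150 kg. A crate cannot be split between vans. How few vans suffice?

Total = 1100 + 950 + 900 + 850 + 800 + 800 + 600 + 550 + 550 + 400 + 250 = 7750 kg.
Lower bound: ⌈7750/1150⌉ = 7 vans.
A packing using 8 vans:
  van 1: 1100 = 1100
  van 2: 950 = 950
  van 3: 900 + 250 = 1150
  van 4: 850 = 850
  van 5: 800 = 800
  van 6: 800 = 800
  van 7: 600 + 550 = 1150
  van 8: 550 + 400 = 950
No arrangement into 7 vans stays within capacity, so 8 is optimal.

8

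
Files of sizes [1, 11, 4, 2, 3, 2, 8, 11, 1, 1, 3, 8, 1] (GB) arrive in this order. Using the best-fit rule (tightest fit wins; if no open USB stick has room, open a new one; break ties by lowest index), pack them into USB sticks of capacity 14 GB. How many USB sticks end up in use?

  1 → USB stick 1 (new)  [load 1/14]
  11 → USB stick 1  [load 12/14]
  4 → USB stick 2 (new)  [load 4/14]
  2 → USB stick 1  [load 14/14]
  3 → USB stick 2  [load 7/14]
  2 → USB stick 2  [load 9/14]
  8 → USB stick 3 (new)  [load 8/14]
  11 → USB stick 4 (new)  [load 11/14]
  1 → USB stick 4  [load 12/14]
  1 → USB stick 4  [load 13/14]
  3 → USB stick 2  [load 12/14]
  8 → USB stick 5 (new)  [load 8/14]
  1 → USB stick 4  [load 14/14]
5 USB sticks opened.

5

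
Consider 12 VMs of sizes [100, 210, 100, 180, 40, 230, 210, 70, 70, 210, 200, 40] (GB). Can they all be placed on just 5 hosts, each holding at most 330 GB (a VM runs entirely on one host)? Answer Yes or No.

No

Total = 1660 GB; ⌈1660/330⌉ = 6.
At least 6 hosts are required, but only 5 are allowed.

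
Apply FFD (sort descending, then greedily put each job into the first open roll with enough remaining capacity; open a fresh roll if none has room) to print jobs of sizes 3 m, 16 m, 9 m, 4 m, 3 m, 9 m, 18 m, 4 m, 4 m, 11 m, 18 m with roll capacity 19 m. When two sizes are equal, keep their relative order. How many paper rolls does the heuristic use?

Sorted descending: 18, 18, 16, 11, 9, 9, 4, 4, 4, 3, 3.
  18 → roll 1 (new)  [load 18/19]
  18 → roll 2 (new)  [load 18/19]
  16 → roll 3 (new)  [load 16/19]
  11 → roll 4 (new)  [load 11/19]
  9 → roll 5 (new)  [load 9/19]
  9 → roll 5  [load 18/19]
  4 → roll 4  [load 15/19]
  4 → roll 4  [load 19/19]
  4 → roll 6 (new)  [load 4/19]
  3 → roll 3  [load 19/19]
  3 → roll 6  [load 7/19]
6 paper rolls opened.

6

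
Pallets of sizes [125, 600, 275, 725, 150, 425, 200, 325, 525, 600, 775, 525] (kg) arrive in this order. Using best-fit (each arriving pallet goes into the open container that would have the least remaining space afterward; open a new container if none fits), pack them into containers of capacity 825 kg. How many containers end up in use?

  125 → container 1 (new)  [load 125/825]
  600 → container 1  [load 725/825]
  275 → container 2 (new)  [load 275/825]
  725 → container 3 (new)  [load 725/825]
  150 → container 2  [load 425/825]
  425 → container 4 (new)  [load 425/825]
  200 → container 2  [load 625/825]
  325 → container 4  [load 750/825]
  525 → container 5 (new)  [load 525/825]
  600 → container 6 (new)  [load 600/825]
  775 → container 7 (new)  [load 775/825]
  525 → container 8 (new)  [load 525/825]
8 containers opened.

8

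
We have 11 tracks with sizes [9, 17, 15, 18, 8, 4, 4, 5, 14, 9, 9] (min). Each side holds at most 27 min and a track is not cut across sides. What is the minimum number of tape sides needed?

Total = 18 + 17 + 15 + 14 + 9 + 9 + 9 + 8 + 5 + 4 + 4 = 112 min.
Lower bound: ⌈112/27⌉ = 5 tape sides.
A packing using 5 tape sides:
  side 1: 18 + 9 = 27
  side 2: 17 + 9 = 26
  side 3: 15 + 9 = 24
  side 4: 14 + 8 + 5 = 27
  side 5: 4 + 4 = 8
This matches the lower bound, so 5 is optimal.

5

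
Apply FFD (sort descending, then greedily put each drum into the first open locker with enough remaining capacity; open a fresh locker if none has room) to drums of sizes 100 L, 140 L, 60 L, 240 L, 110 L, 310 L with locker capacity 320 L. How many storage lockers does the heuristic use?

4

Sorted descending: 310, 240, 140, 110, 100, 60.
  310 → locker 1 (new)  [load 310/320]
  240 → locker 2 (new)  [load 240/320]
  140 → locker 3 (new)  [load 140/320]
  110 → locker 3  [load 250/320]
  100 → locker 4 (new)  [load 100/320]
  60 → locker 2  [load 300/320]
4 storage lockers opened.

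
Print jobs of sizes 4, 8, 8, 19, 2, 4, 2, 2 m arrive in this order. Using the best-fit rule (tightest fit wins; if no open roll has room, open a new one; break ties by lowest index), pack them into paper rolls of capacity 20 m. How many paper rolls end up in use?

3

  4 → roll 1 (new)  [load 4/20]
  8 → roll 1  [load 12/20]
  8 → roll 1  [load 20/20]
  19 → roll 2 (new)  [load 19/20]
  2 → roll 3 (new)  [load 2/20]
  4 → roll 3  [load 6/20]
  2 → roll 3  [load 8/20]
  2 → roll 3  [load 10/20]
3 paper rolls opened.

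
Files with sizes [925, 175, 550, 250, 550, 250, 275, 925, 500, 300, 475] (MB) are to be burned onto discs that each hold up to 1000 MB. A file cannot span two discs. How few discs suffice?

Total = 925 + 925 + 550 + 550 + 500 + 475 + 300 + 275 + 250 + 250 + 175 = 5175 MB.
Lower bound: ⌈5175/1000⌉ = 6 discs.
A packing using 6 discs:
  disc 1: 925 = 925
  disc 2: 925 = 925
  disc 3: 550 + 300 = 850
  disc 4: 550 + 275 + 175 = 1000
  disc 5: 500 + 475 = 975
  disc 6: 250 + 250 = 500
This matches the lower bound, so 6 is optimal.

6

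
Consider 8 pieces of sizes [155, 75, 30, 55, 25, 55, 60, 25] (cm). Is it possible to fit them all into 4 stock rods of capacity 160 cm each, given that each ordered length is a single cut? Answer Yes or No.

Yes

A valid assignment using 4 stock rods:
  stock rod 1: 155 = 155
  stock rod 2: 75 + 60 + 25 = 160
  stock rod 3: 55 + 55 + 30 = 140
  stock rod 4: 25 = 25
Every load is within 160 cm, so 4 stock rods suffice.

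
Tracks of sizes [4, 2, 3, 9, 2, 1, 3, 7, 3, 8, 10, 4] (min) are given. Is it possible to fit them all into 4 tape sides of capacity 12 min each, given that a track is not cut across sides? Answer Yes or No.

Total = 56 min; ⌈56/12⌉ = 5.
At least 5 tape sides are required, but only 4 are allowed.

No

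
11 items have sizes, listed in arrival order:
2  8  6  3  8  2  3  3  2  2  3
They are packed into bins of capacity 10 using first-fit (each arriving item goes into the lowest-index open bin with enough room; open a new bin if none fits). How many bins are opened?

  2 → bin 1 (new)  [load 2/10]
  8 → bin 1  [load 10/10]
  6 → bin 2 (new)  [load 6/10]
  3 → bin 2  [load 9/10]
  8 → bin 3 (new)  [load 8/10]
  2 → bin 3  [load 10/10]
  3 → bin 4 (new)  [load 3/10]
  3 → bin 4  [load 6/10]
  2 → bin 4  [load 8/10]
  2 → bin 4  [load 10/10]
  3 → bin 5 (new)  [load 3/10]
5 bins opened.

5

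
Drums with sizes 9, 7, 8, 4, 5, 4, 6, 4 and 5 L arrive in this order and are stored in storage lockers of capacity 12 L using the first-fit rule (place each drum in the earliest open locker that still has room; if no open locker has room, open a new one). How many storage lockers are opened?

5

  9 → locker 1 (new)  [load 9/12]
  7 → locker 2 (new)  [load 7/12]
  8 → locker 3 (new)  [load 8/12]
  4 → locker 2  [load 11/12]
  5 → locker 4 (new)  [load 5/12]
  4 → locker 3  [load 12/12]
  6 → locker 4  [load 11/12]
  4 → locker 5 (new)  [load 4/12]
  5 → locker 5  [load 9/12]
5 storage lockers opened.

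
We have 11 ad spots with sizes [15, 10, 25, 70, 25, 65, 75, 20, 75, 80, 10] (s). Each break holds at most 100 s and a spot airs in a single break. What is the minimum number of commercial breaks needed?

Total = 80 + 75 + 75 + 70 + 65 + 25 + 25 + 20 + 15 + 10 + 10 = 470 s.
Lower bound: ⌈470/100⌉ = 5 commercial breaks.
A packing using 5 commercial breaks:
  break 1: 80 + 20 = 100
  break 2: 75 + 25 = 100
  break 3: 75 + 25 = 100
  break 4: 70 + 15 + 10 = 95
  break 5: 65 + 10 = 75
This matches the lower bound, so 5 is optimal.

5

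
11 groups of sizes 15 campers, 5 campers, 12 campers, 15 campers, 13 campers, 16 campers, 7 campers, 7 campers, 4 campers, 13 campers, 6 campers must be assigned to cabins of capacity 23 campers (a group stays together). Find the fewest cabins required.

6

Total = 16 + 15 + 15 + 13 + 13 + 12 + 7 + 7 + 6 + 5 + 4 = 113 campers.
Lower bound: ⌈113/23⌉ = 5 cabins.
Also, 6 groups each exceed 23/2 campers, and no two of those can share a cabin, so at least 6 cabins are needed.
A packing using 6 cabins:
  cabin 1: 16 + 7 = 23
  cabin 2: 15 + 7 = 22
  cabin 3: 15 + 6 = 21
  cabin 4: 13 + 5 + 4 = 22
  cabin 5: 13 = 13
  cabin 6: 12 = 12
This matches the lower bound, so 6 is optimal.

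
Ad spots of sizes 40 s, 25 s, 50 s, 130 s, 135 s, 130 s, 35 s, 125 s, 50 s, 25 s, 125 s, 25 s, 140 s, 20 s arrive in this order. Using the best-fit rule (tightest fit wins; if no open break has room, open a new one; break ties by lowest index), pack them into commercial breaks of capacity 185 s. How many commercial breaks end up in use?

  40 → break 1 (new)  [load 40/185]
  25 → break 1  [load 65/185]
  50 → break 1  [load 115/185]
  130 → break 2 (new)  [load 130/185]
  135 → break 3 (new)  [load 135/185]
  130 → break 4 (new)  [load 130/185]
  35 → break 3  [load 170/185]
  125 → break 5 (new)  [load 125/185]
  50 → break 2  [load 180/185]
  25 → break 4  [load 155/185]
  125 → break 6 (new)  [load 125/185]
  25 → break 4  [load 180/185]
  140 → break 7 (new)  [load 140/185]
  20 → break 7  [load 160/185]
7 commercial breaks opened.

7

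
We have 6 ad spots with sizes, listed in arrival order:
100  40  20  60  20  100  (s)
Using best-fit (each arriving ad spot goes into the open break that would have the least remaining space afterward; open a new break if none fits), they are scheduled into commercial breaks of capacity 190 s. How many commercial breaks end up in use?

  100 → break 1 (new)  [load 100/190]
  40 → break 1  [load 140/190]
  20 → break 1  [load 160/190]
  60 → break 2 (new)  [load 60/190]
  20 → break 1  [load 180/190]
  100 → break 2  [load 160/190]
2 commercial breaks opened.

2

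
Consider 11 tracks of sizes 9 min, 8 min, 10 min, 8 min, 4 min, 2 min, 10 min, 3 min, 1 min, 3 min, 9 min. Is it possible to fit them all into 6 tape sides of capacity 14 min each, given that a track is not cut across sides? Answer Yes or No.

Yes

A valid assignment using 6 tape sides:
  side 1: 10 + 4 = 14
  side 2: 10 + 3 + 1 = 14
  side 3: 9 + 3 + 2 = 14
  side 4: 9 = 9
  side 5: 8 = 8
  side 6: 8 = 8
Every load is within 14 min, so 6 tape sides suffice.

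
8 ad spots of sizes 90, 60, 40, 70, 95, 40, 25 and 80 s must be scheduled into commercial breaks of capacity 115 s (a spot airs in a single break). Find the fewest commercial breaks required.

Total = 95 + 90 + 80 + 70 + 60 + 40 + 40 + 25 = 500 s.
Lower bound: ⌈500/115⌉ = 5 commercial breaks.
A packing using 5 commercial breaks:
  break 1: 95 = 95
  break 2: 90 + 25 = 115
  break 3: 80 = 80
  break 4: 70 + 40 = 110
  break 5: 60 + 40 = 100
This matches the lower bound, so 5 is optimal.

5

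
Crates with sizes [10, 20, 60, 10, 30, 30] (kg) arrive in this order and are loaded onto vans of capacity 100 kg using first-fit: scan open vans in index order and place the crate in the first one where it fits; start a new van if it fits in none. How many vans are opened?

  10 → van 1 (new)  [load 10/100]
  20 → van 1  [load 30/100]
  60 → van 1  [load 90/100]
  10 → van 1  [load 100/100]
  30 → van 2 (new)  [load 30/100]
  30 → van 2  [load 60/100]
2 vans opened.

2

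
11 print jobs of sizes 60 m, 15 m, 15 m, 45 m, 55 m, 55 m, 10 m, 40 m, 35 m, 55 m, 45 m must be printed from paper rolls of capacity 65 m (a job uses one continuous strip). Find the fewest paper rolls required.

8

Total = 60 + 55 + 55 + 55 + 45 + 45 + 40 + 35 + 15 + 15 + 10 = 430 m.
Lower bound: ⌈430/65⌉ = 7 paper rolls.
Also, 8 print jobs each exceed 65/2 m, and no two of those can share a roll, so at least 8 paper rolls are needed.
A packing using 8 paper rolls:
  roll 1: 60 = 60
  roll 2: 55 + 10 = 65
  roll 3: 55 = 55
  roll 4: 55 = 55
  roll 5: 45 + 15 = 60
  roll 6: 45 + 15 = 60
  roll 7: 40 = 40
  roll 8: 35 = 35
This matches the lower bound, so 8 is optimal.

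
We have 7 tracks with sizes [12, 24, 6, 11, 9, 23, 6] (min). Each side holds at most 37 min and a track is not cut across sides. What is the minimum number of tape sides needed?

Total = 24 + 23 + 12 + 11 + 9 + 6 + 6 = 91 min.
Lower bound: ⌈91/37⌉ = 3 tape sides.
A packing using 3 tape sides:
  side 1: 24 + 12 = 36
  side 2: 23 + 11 = 34
  side 3: 9 + 6 + 6 = 21
This matches the lower bound, so 3 is optimal.

3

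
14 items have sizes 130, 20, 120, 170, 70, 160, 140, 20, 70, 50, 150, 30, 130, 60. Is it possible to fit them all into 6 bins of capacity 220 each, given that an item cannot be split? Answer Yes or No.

Total = 1320; ⌈1320/220⌉ = 6.
7 items each exceed half the capacity and cannot share a bin, forcing at least 7 bins.
At least 7 bins are required, but only 6 are allowed.

No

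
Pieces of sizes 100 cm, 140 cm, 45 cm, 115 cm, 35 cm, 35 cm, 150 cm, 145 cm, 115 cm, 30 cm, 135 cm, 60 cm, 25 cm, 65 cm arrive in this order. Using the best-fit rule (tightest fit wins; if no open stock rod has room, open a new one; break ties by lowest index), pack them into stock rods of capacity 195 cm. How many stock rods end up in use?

7

  100 → stock rod 1 (new)  [load 100/195]
  140 → stock rod 2 (new)  [load 140/195]
  45 → stock rod 2  [load 185/195]
  115 → stock rod 3 (new)  [load 115/195]
  35 → stock rod 3  [load 150/195]
  35 → stock rod 3  [load 185/195]
  150 → stock rod 4 (new)  [load 150/195]
  145 → stock rod 5 (new)  [load 145/195]
  115 → stock rod 6 (new)  [load 115/195]
  30 → stock rod 4  [load 180/195]
  135 → stock rod 7 (new)  [load 135/195]
  60 → stock rod 7  [load 195/195]
  25 → stock rod 5  [load 170/195]
  65 → stock rod 6  [load 180/195]
7 stock rods opened.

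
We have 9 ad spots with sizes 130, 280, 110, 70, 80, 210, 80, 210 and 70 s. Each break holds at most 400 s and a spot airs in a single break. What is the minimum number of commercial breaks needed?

4

Total = 280 + 210 + 210 + 130 + 110 + 80 + 80 + 70 + 70 = 1240 s.
Lower bound: ⌈1240/400⌉ = 4 commercial breaks.
A packing using 4 commercial breaks:
  break 1: 280 + 110 = 390
  break 2: 210 + 130 = 340
  break 3: 210 + 80 + 80 = 370
  break 4: 70 + 70 = 140
This matches the lower bound, so 4 is optimal.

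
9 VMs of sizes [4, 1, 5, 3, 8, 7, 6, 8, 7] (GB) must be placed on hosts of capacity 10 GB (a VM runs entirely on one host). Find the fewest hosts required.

6

Total = 8 + 8 + 7 + 7 + 6 + 5 + 4 + 3 + 1 = 49 GB.
Lower bound: ⌈49/10⌉ = 5 hosts.
A packing using 6 hosts:
  host 1: 8 + 1 = 9
  host 2: 8 = 8
  host 3: 7 + 3 = 10
  host 4: 7 = 7
  host 5: 6 + 4 = 10
  host 6: 5 = 5
No arrangement into 5 hosts stays within capacity, so 6 is optimal.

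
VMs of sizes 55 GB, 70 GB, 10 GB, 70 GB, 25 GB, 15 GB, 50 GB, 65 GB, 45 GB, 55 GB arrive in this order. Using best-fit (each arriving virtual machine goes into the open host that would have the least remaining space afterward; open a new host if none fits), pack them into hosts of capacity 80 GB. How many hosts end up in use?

7

  55 → host 1 (new)  [load 55/80]
  70 → host 2 (new)  [load 70/80]
  10 → host 2  [load 80/80]
  70 → host 3 (new)  [load 70/80]
  25 → host 1  [load 80/80]
  15 → host 4 (new)  [load 15/80]
  50 → host 4  [load 65/80]
  65 → host 5 (new)  [load 65/80]
  45 → host 6 (new)  [load 45/80]
  55 → host 7 (new)  [load 55/80]
7 hosts opened.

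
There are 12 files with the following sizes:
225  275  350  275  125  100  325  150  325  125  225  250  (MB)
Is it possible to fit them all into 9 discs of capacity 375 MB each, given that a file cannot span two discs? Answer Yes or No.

Yes

A valid assignment using 8 discs:
  disc 1: 350 = 350
  disc 2: 325 = 325
  disc 3: 325 = 325
  disc 4: 275 + 100 = 375
  disc 5: 275 = 275
  disc 6: 250 + 125 = 375
  disc 7: 225 + 150 = 375
  disc 8: 225 + 125 = 350
That uses only 8 ≤ 9, so 9 discs are enough.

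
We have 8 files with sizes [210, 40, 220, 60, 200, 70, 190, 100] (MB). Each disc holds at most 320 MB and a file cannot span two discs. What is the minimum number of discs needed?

4

Total = 220 + 210 + 200 + 190 + 100 + 70 + 60 + 40 = 1090 MB.
Lower bound: ⌈1090/320⌉ = 4 discs.
A packing using 4 discs:
  disc 1: 220 + 100 = 320
  disc 2: 210 + 70 + 40 = 320
  disc 3: 200 + 60 = 260
  disc 4: 190 = 190
This matches the lower bound, so 4 is optimal.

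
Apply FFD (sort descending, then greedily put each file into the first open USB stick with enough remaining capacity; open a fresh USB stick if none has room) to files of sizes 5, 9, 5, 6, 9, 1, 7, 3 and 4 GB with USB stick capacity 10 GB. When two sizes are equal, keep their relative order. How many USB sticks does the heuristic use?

5

Sorted descending: 9, 9, 7, 6, 5, 5, 4, 3, 1.
  9 → USB stick 1 (new)  [load 9/10]
  9 → USB stick 2 (new)  [load 9/10]
  7 → USB stick 3 (new)  [load 7/10]
  6 → USB stick 4 (new)  [load 6/10]
  5 → USB stick 5 (new)  [load 5/10]
  5 → USB stick 5  [load 10/10]
  4 → USB stick 4  [load 10/10]
  3 → USB stick 3  [load 10/10]
  1 → USB stick 1  [load 10/10]
5 USB sticks opened.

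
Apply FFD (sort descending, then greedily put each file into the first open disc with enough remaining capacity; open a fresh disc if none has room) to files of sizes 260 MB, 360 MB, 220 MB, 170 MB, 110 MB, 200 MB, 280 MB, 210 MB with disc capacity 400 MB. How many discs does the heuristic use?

6

Sorted descending: 360, 280, 260, 220, 210, 200, 170, 110.
  360 → disc 1 (new)  [load 360/400]
  280 → disc 2 (new)  [load 280/400]
  260 → disc 3 (new)  [load 260/400]
  220 → disc 4 (new)  [load 220/400]
  210 → disc 5 (new)  [load 210/400]
  200 → disc 6 (new)  [load 200/400]
  170 → disc 4  [load 390/400]
  110 → disc 2  [load 390/400]
6 discs opened.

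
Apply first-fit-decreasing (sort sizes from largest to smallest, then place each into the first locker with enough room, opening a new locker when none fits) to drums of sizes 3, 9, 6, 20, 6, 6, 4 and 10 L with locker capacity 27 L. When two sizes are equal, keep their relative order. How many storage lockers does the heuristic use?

Sorted descending: 20, 10, 9, 6, 6, 6, 4, 3.
  20 → locker 1 (new)  [load 20/27]
  10 → locker 2 (new)  [load 10/27]
  9 → locker 2  [load 19/27]
  6 → locker 1  [load 26/27]
  6 → locker 2  [load 25/27]
  6 → locker 3 (new)  [load 6/27]
  4 → locker 3  [load 10/27]
  3 → locker 3  [load 13/27]
3 storage lockers opened.

3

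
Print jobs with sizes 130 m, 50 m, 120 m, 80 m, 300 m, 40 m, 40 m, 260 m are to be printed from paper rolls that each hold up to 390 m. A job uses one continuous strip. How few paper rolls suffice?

3

Total = 300 + 260 + 130 + 120 + 80 + 50 + 40 + 40 = 1020 m.
Lower bound: ⌈1020/390⌉ = 3 paper rolls.
A packing using 3 paper rolls:
  roll 1: 300 + 80 = 380
  roll 2: 260 + 130 = 390
  roll 3: 120 + 50 + 40 + 40 = 250
This matches the lower bound, so 3 is optimal.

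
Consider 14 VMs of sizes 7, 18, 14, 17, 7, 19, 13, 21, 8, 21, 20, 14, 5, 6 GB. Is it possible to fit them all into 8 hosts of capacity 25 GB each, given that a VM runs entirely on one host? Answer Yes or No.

Total = 190 GB; ⌈190/25⌉ = 8.
9 VMs each exceed half the capacity and cannot share a host, forcing at least 9 hosts.
At least 9 hosts are required, but only 8 are allowed.

No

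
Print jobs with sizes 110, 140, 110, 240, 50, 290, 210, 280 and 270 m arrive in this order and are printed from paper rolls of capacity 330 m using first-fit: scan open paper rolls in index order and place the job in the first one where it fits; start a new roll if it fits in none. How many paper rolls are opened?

  110 → roll 1 (new)  [load 110/330]
  140 → roll 1  [load 250/330]
  110 → roll 2 (new)  [load 110/330]
  240 → roll 3 (new)  [load 240/330]
  50 → roll 1  [load 300/330]
  290 → roll 4 (new)  [load 290/330]
  210 → roll 2  [load 320/330]
  280 → roll 5 (new)  [load 280/330]
  270 → roll 6 (new)  [load 270/330]
6 paper rolls opened.

6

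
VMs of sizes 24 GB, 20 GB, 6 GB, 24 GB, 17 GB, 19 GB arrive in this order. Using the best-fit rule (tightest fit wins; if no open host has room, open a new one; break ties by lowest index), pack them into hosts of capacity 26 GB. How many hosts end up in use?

5

  24 → host 1 (new)  [load 24/26]
  20 → host 2 (new)  [load 20/26]
  6 → host 2  [load 26/26]
  24 → host 3 (new)  [load 24/26]
  17 → host 4 (new)  [load 17/26]
  19 → host 5 (new)  [load 19/26]
5 hosts opened.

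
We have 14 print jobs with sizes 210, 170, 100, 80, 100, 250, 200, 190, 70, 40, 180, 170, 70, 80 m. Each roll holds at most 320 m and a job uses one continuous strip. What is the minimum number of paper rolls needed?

Total = 250 + 210 + 200 + 190 + 180 + 170 + 170 + 100 + 100 + 80 + 80 + 70 + 70 + 40 = 1910 m.
Lower bound: ⌈1910/320⌉ = 6 paper rolls.
Also, 7 print jobs each exceed 160 m, and no two of those can share a roll, so at least 7 paper rolls are needed.
A packing using 7 paper rolls:
  roll 1: 250 + 70 = 320
  roll 2: 210 + 100 = 310
  roll 3: 200 + 100 = 300
  roll 4: 190 + 80 + 40 = 310
  roll 5: 180 + 80 = 260
  roll 6: 170 + 70 = 240
  roll 7: 170 = 170
This matches the lower bound, so 7 is optimal.

7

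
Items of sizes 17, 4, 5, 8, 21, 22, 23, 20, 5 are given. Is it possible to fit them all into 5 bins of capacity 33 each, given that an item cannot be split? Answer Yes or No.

Yes

A valid assignment using 5 bins:
  bin 1: 23 + 8 = 31
  bin 2: 22 + 5 + 5 = 32
  bin 3: 21 + 4 = 25
  bin 4: 20 = 20
  bin 5: 17 = 17
Every load is within 33, so 5 bins suffice.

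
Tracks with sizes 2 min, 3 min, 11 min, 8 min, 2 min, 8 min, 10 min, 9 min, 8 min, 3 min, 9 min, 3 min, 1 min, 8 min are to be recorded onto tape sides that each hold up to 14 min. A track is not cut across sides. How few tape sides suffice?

Total = 11 + 10 + 9 + 9 + 8 + 8 + 8 + 8 + 3 + 3 + 3 + 2 + 2 + 1 = 85 min.
Lower bound: ⌈85/14⌉ = 7 tape sides.
Also, 8 tracks each exceed 7 min, and no two of those can share a side, so at least 8 tape sides are needed.
A packing using 8 tape sides:
  side 1: 11 + 3 = 14
  side 2: 10 + 3 + 1 = 14
  side 3: 9 + 3 + 2 = 14
  side 4: 9 + 2 = 11
  side 5: 8 = 8
  side 6: 8 = 8
  side 7: 8 = 8
  side 8: 8 = 8
This matches the lower bound, so 8 is optimal.

8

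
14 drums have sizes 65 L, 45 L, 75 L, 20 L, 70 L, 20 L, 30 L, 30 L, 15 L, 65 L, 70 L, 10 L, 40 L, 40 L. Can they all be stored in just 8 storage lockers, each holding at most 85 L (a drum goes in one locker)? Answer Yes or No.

A valid assignment using 8 storage lockers:
  locker 1: 75 + 10 = 85
  locker 2: 70 + 15 = 85
  locker 3: 70 = 70
  locker 4: 65 + 20 = 85
  locker 5: 65 + 20 = 85
  locker 6: 45 + 40 = 85
  locker 7: 40 + 30 = 70
  locker 8: 30 = 30
Every load is within 85 L, so 8 storage lockers suffice.

Yes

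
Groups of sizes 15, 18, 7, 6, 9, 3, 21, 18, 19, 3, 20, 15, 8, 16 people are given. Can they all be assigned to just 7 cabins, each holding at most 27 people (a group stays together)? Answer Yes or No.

No

Total = 178 people; ⌈178/27⌉ = 7.
8 groups each exceed half the capacity and cannot share a cabin, forcing at least 8 cabins.
At least 8 cabins are required, but only 7 are allowed.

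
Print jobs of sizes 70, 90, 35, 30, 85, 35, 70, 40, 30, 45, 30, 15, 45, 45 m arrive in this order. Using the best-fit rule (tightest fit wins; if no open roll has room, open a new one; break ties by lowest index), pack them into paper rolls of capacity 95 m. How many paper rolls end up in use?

  70 → roll 1 (new)  [load 70/95]
  90 → roll 2 (new)  [load 90/95]
  35 → roll 3 (new)  [load 35/95]
  30 → roll 3  [load 65/95]
  85 → roll 4 (new)  [load 85/95]
  35 → roll 5 (new)  [load 35/95]
  70 → roll 6 (new)  [load 70/95]
  40 → roll 5  [load 75/95]
  30 → roll 3  [load 95/95]
  45 → roll 7 (new)  [load 45/95]
  30 → roll 7  [load 75/95]
  15 → roll 5  [load 90/95]
  45 → roll 8 (new)  [load 45/95]
  45 → roll 8  [load 90/95]
8 paper rolls opened.

8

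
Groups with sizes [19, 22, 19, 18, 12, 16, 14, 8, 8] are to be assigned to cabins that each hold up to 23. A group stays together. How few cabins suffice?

7

Total = 22 + 19 + 19 + 18 + 16 + 14 + 12 + 8 + 8 = 136.
Lower bound: ⌈136/23⌉ = 6 cabins.
Also, 7 groups each exceed 23/2, and no two of those can share a cabin, so at least 7 cabins are needed.
A packing using 7 cabins:
  cabin 1: 22 = 22
  cabin 2: 19 = 19
  cabin 3: 19 = 19
  cabin 4: 18 = 18
  cabin 5: 16 = 16
  cabin 6: 14 + 8 = 22
  cabin 7: 12 + 8 = 20
This matches the lower bound, so 7 is optimal.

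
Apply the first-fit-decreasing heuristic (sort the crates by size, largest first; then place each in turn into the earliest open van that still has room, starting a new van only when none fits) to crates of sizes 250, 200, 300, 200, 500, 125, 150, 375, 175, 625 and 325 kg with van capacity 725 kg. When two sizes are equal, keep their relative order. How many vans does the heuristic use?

5

Sorted descending: 625, 500, 375, 325, 300, 250, 200, 200, 175, 150, 125.
  625 → van 1 (new)  [load 625/725]
  500 → van 2 (new)  [load 500/725]
  375 → van 3 (new)  [load 375/725]
  325 → van 3  [load 700/725]
  300 → van 4 (new)  [load 300/725]
  250 → van 4  [load 550/725]
  200 → van 2  [load 700/725]
  200 → van 5 (new)  [load 200/725]
  175 → van 4  [load 725/725]
  150 → van 5  [load 350/725]
  125 → van 5  [load 475/725]
5 vans opened.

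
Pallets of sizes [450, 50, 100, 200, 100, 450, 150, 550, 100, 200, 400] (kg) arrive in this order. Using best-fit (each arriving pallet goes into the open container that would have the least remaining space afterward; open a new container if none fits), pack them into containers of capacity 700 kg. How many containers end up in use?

4

  450 → container 1 (new)  [load 450/700]
  50 → container 1  [load 500/700]
  100 → container 1  [load 600/700]
  200 → container 2 (new)  [load 200/700]
  100 → container 1  [load 700/700]
  450 → container 2  [load 650/700]
  150 → container 3 (new)  [load 150/700]
  550 → container 3  [load 700/700]
  100 → container 4 (new)  [load 100/700]
  200 → container 4  [load 300/700]
  400 → container 4  [load 700/700]
4 containers opened.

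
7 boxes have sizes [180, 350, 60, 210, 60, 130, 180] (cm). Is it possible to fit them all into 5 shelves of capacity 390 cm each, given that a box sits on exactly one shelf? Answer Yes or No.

Yes

A valid assignment using 4 shelves:
  shelf 1: 350 = 350
  shelf 2: 210 + 180 = 390
  shelf 3: 180 + 130 + 60 = 370
  shelf 4: 60 = 60
That uses only 4 ≤ 5, so 5 shelves are enough.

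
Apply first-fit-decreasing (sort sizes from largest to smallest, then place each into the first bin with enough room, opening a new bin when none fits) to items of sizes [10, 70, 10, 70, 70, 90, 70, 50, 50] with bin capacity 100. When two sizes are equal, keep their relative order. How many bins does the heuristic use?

6

Sorted descending: 90, 70, 70, 70, 70, 50, 50, 10, 10.
  90 → bin 1 (new)  [load 90/100]
  70 → bin 2 (new)  [load 70/100]
  70 → bin 3 (new)  [load 70/100]
  70 → bin 4 (new)  [load 70/100]
  70 → bin 5 (new)  [load 70/100]
  50 → bin 6 (new)  [load 50/100]
  50 → bin 6  [load 100/100]
  10 → bin 1  [load 100/100]
  10 → bin 2  [load 80/100]
6 bins opened.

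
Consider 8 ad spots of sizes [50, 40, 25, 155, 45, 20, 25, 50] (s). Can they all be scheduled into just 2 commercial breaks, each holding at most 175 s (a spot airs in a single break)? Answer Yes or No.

No

Total = 410 s; ⌈410/175⌉ = 3.
At least 3 commercial breaks are required, but only 2 are allowed.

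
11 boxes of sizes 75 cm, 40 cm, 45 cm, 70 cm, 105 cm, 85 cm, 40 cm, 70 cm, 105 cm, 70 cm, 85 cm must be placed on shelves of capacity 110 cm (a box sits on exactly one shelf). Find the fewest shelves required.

Total = 105 + 105 + 85 + 85 + 75 + 70 + 70 + 70 + 45 + 40 + 40 = 790 cm.
Lower bound: ⌈790/110⌉ = 8 shelves.
A packing using 9 shelves:
  shelf 1: 105 = 105
  shelf 2: 105 = 105
  shelf 3: 85 = 85
  shelf 4: 85 = 85
  shelf 5: 75 = 75
  shelf 6: 70 + 40 = 110
  shelf 7: 70 + 40 = 110
  shelf 8: 70 = 70
  shelf 9: 45 = 45
No arrangement into 8 shelves stays within capacity, so 9 is optimal.

9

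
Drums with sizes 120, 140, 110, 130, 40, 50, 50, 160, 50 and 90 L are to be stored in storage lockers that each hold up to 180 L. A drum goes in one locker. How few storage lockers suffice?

Total = 160 + 140 + 130 + 120 + 110 + 90 + 50 + 50 + 50 + 40 = 940 L.
Lower bound: ⌈940/180⌉ = 6 storage lockers.
A packing using 6 storage lockers:
  locker 1: 160 = 160
  locker 2: 140 + 40 = 180
  locker 3: 130 + 50 = 180
  locker 4: 120 + 50 = 170
  locker 5: 110 + 50 = 160
  locker 6: 90 = 90
This matches the lower bound, so 6 is optimal.

6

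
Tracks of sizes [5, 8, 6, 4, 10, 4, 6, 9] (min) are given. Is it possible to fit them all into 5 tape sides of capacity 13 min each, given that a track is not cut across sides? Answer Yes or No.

A valid assignment using 5 tape sides:
  side 1: 10 = 10
  side 2: 9 + 4 = 13
  side 3: 8 + 5 = 13
  side 4: 6 + 6 = 12
  side 5: 4 = 4
Every load is within 13 min, so 5 tape sides suffice.

Yes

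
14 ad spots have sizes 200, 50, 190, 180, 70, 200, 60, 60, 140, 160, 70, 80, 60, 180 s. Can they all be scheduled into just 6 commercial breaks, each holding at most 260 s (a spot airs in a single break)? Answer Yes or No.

No

Total = 1700 s; ⌈1700/260⌉ = 7.
At least 7 commercial breaks are required, but only 6 are allowed.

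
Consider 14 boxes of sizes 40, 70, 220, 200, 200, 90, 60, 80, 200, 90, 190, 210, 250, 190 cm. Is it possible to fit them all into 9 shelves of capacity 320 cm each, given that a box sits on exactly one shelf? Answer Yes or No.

Yes

A valid assignment using 8 shelves:
  shelf 1: 250 + 70 = 320
  shelf 2: 220 + 90 = 310
  shelf 3: 210 + 90 = 300
  shelf 4: 200 + 80 + 40 = 320
  shelf 5: 200 + 60 = 260
  shelf 6: 200 = 200
  shelf 7: 190 = 190
  shelf 8: 190 = 190
That uses only 8 ≤ 9, so 9 shelves are enough.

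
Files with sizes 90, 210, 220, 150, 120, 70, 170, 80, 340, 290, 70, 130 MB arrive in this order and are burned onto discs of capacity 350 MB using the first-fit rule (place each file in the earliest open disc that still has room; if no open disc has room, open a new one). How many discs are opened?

  90 → disc 1 (new)  [load 90/350]
  210 → disc 1  [load 300/350]
  220 → disc 2 (new)  [load 220/350]
  150 → disc 3 (new)  [load 150/350]
  120 → disc 2  [load 340/350]
  70 → disc 3  [load 220/350]
  170 → disc 4 (new)  [load 170/350]
  80 → disc 3  [load 300/350]
  340 → disc 5 (new)  [load 340/350]
  290 → disc 6 (new)  [load 290/350]
  70 → disc 4  [load 240/350]
  130 → disc 7 (new)  [load 130/350]
7 discs opened.

7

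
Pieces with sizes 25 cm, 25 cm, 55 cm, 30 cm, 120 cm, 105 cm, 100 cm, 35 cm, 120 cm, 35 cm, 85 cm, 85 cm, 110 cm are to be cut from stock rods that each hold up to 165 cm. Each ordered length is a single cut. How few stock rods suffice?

7

Total = 120 + 120 + 110 + 105 + 100 + 85 + 85 + 55 + 35 + 35 + 30 + 25 + 25 = 930 cm.
Lower bound: ⌈930/165⌉ = 6 stock rods.
Also, 7 pieces each exceed 165/2 cm, and no two of those can share a stock rod, so at least 7 stock rods are needed.
A packing using 7 stock rods:
  stock rod 1: 120 + 35 = 155
  stock rod 2: 120 + 35 = 155
  stock rod 3: 110 + 55 = 165
  stock rod 4: 105 + 30 + 25 = 160
  stock rod 5: 100 + 25 = 125
  stock rod 6: 85 = 85
  stock rod 7: 85 = 85
This matches the lower bound, so 7 is optimal.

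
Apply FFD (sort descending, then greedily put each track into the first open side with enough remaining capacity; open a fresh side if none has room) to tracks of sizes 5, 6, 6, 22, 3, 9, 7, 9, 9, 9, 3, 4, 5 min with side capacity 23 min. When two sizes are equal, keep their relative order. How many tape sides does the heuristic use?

Sorted descending: 22, 9, 9, 9, 9, 7, 6, 6, 5, 5, 4, 3, 3.
  22 → side 1 (new)  [load 22/23]
  9 → side 2 (new)  [load 9/23]
  9 → side 2  [load 18/23]
  9 → side 3 (new)  [load 9/23]
  9 → side 3  [load 18/23]
  7 → side 4 (new)  [load 7/23]
  6 → side 4  [load 13/23]
  6 → side 4  [load 19/23]
  5 → side 2  [load 23/23]
  5 → side 3  [load 23/23]
  4 → side 4  [load 23/23]
  3 → side 5 (new)  [load 3/23]
  3 → side 5  [load 6/23]
5 tape sides opened.

5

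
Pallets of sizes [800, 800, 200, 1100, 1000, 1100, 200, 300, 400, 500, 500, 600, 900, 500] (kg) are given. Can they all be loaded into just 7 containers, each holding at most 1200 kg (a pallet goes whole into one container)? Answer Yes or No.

No

Total = 8900 kg; ⌈8900/1200⌉ = 8.
At least 8 containers are required, but only 7 are allowed.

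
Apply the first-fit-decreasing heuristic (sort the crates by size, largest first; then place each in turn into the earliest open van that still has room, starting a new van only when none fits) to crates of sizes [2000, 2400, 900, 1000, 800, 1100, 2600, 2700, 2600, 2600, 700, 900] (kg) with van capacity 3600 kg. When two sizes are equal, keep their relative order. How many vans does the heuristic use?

6

Sorted descending: 2700, 2600, 2600, 2600, 2400, 2000, 1100, 1000, 900, 900, 800, 700.
  2700 → van 1 (new)  [load 2700/3600]
  2600 → van 2 (new)  [load 2600/3600]
  2600 → van 3 (new)  [load 2600/3600]
  2600 → van 4 (new)  [load 2600/3600]
  2400 → van 5 (new)  [load 2400/3600]
  2000 → van 6 (new)  [load 2000/3600]
  1100 → van 5  [load 3500/3600]
  1000 → van 2  [load 3600/3600]
  900 → van 1  [load 3600/3600]
  900 → van 3  [load 3500/3600]
  800 → van 4  [load 3400/3600]
  700 → van 6  [load 2700/3600]
6 vans opened.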